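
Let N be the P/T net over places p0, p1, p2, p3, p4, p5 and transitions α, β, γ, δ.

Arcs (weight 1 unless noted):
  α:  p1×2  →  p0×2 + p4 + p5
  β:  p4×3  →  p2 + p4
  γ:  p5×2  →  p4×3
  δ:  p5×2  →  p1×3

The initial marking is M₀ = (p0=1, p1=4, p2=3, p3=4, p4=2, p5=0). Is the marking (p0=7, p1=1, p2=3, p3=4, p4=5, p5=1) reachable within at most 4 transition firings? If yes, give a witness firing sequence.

step 1: fire α:  (p0=1, p1=4, p2=3, p3=4, p4=2, p5=0) → (p0=3, p1=2, p2=3, p3=4, p4=3, p5=1)
step 2: fire α:  (p0=3, p1=2, p2=3, p3=4, p4=3, p5=1) → (p0=5, p1=0, p2=3, p3=4, p4=4, p5=2)
step 3: fire δ:  (p0=5, p1=0, p2=3, p3=4, p4=4, p5=2) → (p0=5, p1=3, p2=3, p3=4, p4=4, p5=0)
step 4: fire α:  (p0=5, p1=3, p2=3, p3=4, p4=4, p5=0) → (p0=7, p1=1, p2=3, p3=4, p4=5, p5=1)

YES — reachable via ⟨α, α, δ, α⟩ (4 firings)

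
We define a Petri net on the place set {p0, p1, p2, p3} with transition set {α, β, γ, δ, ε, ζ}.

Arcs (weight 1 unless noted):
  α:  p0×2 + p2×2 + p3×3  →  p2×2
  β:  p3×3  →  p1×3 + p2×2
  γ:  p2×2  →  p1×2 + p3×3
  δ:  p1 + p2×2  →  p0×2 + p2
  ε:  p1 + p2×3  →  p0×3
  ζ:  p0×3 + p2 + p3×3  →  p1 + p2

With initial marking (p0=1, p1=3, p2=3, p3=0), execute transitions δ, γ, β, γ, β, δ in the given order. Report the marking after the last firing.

step 1: fire δ:  (p0=1, p1=3, p2=3, p3=0) → (p0=3, p1=2, p2=2, p3=0)
step 2: fire γ:  (p0=3, p1=2, p2=2, p3=0) → (p0=3, p1=4, p2=0, p3=3)
step 3: fire β:  (p0=3, p1=4, p2=0, p3=3) → (p0=3, p1=7, p2=2, p3=0)
step 4: fire γ:  (p0=3, p1=7, p2=2, p3=0) → (p0=3, p1=9, p2=0, p3=3)
step 5: fire β:  (p0=3, p1=9, p2=0, p3=3) → (p0=3, p1=12, p2=2, p3=0)
step 6: fire δ:  (p0=3, p1=12, p2=2, p3=0) → (p0=5, p1=11, p2=1, p3=0)

(p0=5, p1=11, p2=1, p3=0)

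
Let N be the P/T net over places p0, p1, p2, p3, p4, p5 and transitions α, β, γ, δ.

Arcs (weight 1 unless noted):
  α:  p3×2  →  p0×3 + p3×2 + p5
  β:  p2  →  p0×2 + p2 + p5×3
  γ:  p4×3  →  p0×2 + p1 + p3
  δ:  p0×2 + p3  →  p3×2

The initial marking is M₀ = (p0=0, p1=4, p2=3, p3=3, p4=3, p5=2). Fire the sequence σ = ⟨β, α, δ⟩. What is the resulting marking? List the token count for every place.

(p0=3, p1=4, p2=3, p3=4, p4=3, p5=6)

step 1: fire β:  (p0=0, p1=4, p2=3, p3=3, p4=3, p5=2) → (p0=2, p1=4, p2=3, p3=3, p4=3, p5=5)
step 2: fire α:  (p0=2, p1=4, p2=3, p3=3, p4=3, p5=5) → (p0=5, p1=4, p2=3, p3=3, p4=3, p5=6)
step 3: fire δ:  (p0=5, p1=4, p2=3, p3=3, p4=3, p5=6) → (p0=3, p1=4, p2=3, p3=4, p4=3, p5=6)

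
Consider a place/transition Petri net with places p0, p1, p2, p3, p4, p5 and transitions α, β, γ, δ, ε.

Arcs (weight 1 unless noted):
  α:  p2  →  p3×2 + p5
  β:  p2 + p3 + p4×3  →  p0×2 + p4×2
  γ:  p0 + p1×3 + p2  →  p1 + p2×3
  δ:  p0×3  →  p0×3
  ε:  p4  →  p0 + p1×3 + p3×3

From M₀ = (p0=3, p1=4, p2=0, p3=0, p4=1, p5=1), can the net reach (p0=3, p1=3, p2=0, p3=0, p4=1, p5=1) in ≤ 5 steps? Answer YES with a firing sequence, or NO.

depth 0: 1 marking
depth 1: 2 markings reached so far
depth 2: 2 markings reached so far
(frontier empty at depth 2; search complete)
target is not among the 2 markings reachable within 5 steps

NO — not reachable within 5 firings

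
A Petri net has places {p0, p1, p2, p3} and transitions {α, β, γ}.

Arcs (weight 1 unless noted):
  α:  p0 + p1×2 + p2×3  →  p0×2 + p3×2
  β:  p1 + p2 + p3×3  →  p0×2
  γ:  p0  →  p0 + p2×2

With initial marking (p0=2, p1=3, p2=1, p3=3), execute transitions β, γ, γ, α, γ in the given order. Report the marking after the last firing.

step 1: fire β:  (p0=2, p1=3, p2=1, p3=3) → (p0=4, p1=2, p2=0, p3=0)
step 2: fire γ:  (p0=4, p1=2, p2=0, p3=0) → (p0=4, p1=2, p2=2, p3=0)
step 3: fire γ:  (p0=4, p1=2, p2=2, p3=0) → (p0=4, p1=2, p2=4, p3=0)
step 4: fire α:  (p0=4, p1=2, p2=4, p3=0) → (p0=5, p1=0, p2=1, p3=2)
step 5: fire γ:  (p0=5, p1=0, p2=1, p3=2) → (p0=5, p1=0, p2=3, p3=2)

(p0=5, p1=0, p2=3, p3=2)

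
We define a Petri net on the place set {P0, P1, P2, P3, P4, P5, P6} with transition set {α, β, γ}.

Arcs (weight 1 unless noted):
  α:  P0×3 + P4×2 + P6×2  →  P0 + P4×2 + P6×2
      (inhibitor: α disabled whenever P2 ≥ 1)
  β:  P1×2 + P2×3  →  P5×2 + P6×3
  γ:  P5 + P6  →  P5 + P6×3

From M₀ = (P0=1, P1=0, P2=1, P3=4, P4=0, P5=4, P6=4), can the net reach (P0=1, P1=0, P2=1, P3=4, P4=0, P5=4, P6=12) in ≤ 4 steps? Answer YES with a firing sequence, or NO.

YES — reachable via ⟨γ, γ, γ, γ⟩ (4 firings)

step 1: fire γ:  (P0=1, P1=0, P2=1, P3=4, P4=0, P5=4, P6=4) → (P0=1, P1=0, P2=1, P3=4, P4=0, P5=4, P6=6)
step 2: fire γ:  (P0=1, P1=0, P2=1, P3=4, P4=0, P5=4, P6=6) → (P0=1, P1=0, P2=1, P3=4, P4=0, P5=4, P6=8)
step 3: fire γ:  (P0=1, P1=0, P2=1, P3=4, P4=0, P5=4, P6=8) → (P0=1, P1=0, P2=1, P3=4, P4=0, P5=4, P6=10)
step 4: fire γ:  (P0=1, P1=0, P2=1, P3=4, P4=0, P5=4, P6=10) → (P0=1, P1=0, P2=1, P3=4, P4=0, P5=4, P6=12)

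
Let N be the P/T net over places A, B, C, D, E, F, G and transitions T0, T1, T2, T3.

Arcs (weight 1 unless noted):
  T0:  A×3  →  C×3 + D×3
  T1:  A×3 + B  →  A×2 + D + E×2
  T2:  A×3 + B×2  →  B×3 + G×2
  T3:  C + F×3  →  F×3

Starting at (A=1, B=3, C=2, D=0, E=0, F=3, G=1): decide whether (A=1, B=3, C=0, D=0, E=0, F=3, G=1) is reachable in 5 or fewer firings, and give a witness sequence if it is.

step 1: fire T3:  (A=1, B=3, C=2, D=0, E=0, F=3, G=1) → (A=1, B=3, C=1, D=0, E=0, F=3, G=1)
step 2: fire T3:  (A=1, B=3, C=1, D=0, E=0, F=3, G=1) → (A=1, B=3, C=0, D=0, E=0, F=3, G=1)

YES — reachable via ⟨T3, T3⟩ (2 firings)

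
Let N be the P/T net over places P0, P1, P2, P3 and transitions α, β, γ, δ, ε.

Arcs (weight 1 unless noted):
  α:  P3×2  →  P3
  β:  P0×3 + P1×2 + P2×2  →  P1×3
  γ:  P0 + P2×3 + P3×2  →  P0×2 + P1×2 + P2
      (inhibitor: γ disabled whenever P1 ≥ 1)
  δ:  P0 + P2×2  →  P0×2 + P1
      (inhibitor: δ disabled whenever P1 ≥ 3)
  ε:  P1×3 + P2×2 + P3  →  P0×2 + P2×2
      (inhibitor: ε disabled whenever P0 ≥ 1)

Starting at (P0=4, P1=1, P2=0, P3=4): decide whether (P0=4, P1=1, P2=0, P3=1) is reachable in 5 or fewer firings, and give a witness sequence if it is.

step 1: fire α:  (P0=4, P1=1, P2=0, P3=4) → (P0=4, P1=1, P2=0, P3=3)
step 2: fire α:  (P0=4, P1=1, P2=0, P3=3) → (P0=4, P1=1, P2=0, P3=2)
step 3: fire α:  (P0=4, P1=1, P2=0, P3=2) → (P0=4, P1=1, P2=0, P3=1)

YES — reachable via ⟨α, α, α⟩ (3 firings)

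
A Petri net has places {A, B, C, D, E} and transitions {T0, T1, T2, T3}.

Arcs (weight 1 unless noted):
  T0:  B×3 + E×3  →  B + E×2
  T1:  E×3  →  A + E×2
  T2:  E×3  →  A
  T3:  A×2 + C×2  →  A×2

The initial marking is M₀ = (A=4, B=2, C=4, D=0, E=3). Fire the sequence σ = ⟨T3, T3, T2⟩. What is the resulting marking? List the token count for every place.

(A=5, B=2, C=0, D=0, E=0)

step 1: fire T3:  (A=4, B=2, C=4, D=0, E=3) → (A=4, B=2, C=2, D=0, E=3)
step 2: fire T3:  (A=4, B=2, C=2, D=0, E=3) → (A=4, B=2, C=0, D=0, E=3)
step 3: fire T2:  (A=4, B=2, C=0, D=0, E=3) → (A=5, B=2, C=0, D=0, E=0)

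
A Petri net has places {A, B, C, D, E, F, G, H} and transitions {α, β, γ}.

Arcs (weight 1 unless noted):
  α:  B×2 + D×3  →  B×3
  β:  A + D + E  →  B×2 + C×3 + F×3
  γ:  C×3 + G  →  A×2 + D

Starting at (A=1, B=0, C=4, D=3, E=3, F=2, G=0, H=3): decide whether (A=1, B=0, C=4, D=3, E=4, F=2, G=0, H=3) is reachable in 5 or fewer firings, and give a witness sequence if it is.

NO — not reachable within 5 firings

depth 0: 1 marking
depth 1: 2 markings reached so far
depth 2: 2 markings reached so far
(frontier empty at depth 2; search complete)
target is not among the 2 markings reachable within 5 steps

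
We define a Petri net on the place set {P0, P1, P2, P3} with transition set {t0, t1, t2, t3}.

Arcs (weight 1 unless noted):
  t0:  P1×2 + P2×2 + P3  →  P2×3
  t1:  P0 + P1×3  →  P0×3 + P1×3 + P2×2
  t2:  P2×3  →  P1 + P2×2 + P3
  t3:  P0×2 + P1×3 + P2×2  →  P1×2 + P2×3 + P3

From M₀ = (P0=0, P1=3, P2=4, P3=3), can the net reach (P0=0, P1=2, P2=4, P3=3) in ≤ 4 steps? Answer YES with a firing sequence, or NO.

YES — reachable via ⟨t0, t2⟩ (2 firings)

step 1: fire t0:  (P0=0, P1=3, P2=4, P3=3) → (P0=0, P1=1, P2=5, P3=2)
step 2: fire t2:  (P0=0, P1=1, P2=5, P3=2) → (P0=0, P1=2, P2=4, P3=3)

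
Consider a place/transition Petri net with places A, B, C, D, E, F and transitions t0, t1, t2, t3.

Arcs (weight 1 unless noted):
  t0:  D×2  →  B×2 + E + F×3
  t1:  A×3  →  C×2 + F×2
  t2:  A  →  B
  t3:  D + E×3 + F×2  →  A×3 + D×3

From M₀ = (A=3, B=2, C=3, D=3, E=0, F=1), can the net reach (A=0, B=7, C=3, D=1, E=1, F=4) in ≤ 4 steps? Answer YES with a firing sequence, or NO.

step 1: fire t0:  (A=3, B=2, C=3, D=3, E=0, F=1) → (A=3, B=4, C=3, D=1, E=1, F=4)
step 2: fire t2:  (A=3, B=4, C=3, D=1, E=1, F=4) → (A=2, B=5, C=3, D=1, E=1, F=4)
step 3: fire t2:  (A=2, B=5, C=3, D=1, E=1, F=4) → (A=1, B=6, C=3, D=1, E=1, F=4)
step 4: fire t2:  (A=1, B=6, C=3, D=1, E=1, F=4) → (A=0, B=7, C=3, D=1, E=1, F=4)

YES — reachable via ⟨t0, t2, t2, t2⟩ (4 firings)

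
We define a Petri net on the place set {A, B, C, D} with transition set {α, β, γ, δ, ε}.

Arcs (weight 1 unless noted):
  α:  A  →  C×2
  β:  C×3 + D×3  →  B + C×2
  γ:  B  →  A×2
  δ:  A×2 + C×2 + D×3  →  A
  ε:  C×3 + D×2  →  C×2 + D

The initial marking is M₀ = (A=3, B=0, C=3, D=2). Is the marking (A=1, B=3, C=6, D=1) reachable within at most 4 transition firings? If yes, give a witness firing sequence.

depth 0: 1 marking
depth 1: 3 markings reached so far
depth 2: 5 markings reached so far
depth 3: 7 markings reached so far
depth 4: 8 markings reached so far
target is not among the 8 markings reachable within 4 steps

NO — not reachable within 4 firings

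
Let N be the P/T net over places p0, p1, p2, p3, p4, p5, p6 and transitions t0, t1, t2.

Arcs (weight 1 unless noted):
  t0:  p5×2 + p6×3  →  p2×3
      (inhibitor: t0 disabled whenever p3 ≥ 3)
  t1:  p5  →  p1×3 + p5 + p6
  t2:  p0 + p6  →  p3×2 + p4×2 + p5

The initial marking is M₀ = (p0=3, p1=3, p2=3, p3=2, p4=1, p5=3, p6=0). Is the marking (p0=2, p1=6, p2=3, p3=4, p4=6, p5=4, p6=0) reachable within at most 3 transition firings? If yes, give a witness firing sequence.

depth 0: 1 marking
depth 1: 2 markings reached so far
depth 2: 4 markings reached so far
depth 3: 6 markings reached so far
target is not among the 6 markings reachable within 3 steps

NO — not reachable within 3 firings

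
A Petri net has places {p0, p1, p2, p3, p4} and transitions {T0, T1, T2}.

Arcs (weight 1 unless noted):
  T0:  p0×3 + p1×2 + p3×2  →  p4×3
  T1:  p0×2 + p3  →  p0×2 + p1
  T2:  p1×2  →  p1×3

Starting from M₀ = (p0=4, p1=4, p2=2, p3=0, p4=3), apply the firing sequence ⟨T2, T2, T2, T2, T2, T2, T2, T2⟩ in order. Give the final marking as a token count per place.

step 1: fire T2:  (p0=4, p1=4, p2=2, p3=0, p4=3) → (p0=4, p1=5, p2=2, p3=0, p4=3)
step 2: fire T2:  (p0=4, p1=5, p2=2, p3=0, p4=3) → (p0=4, p1=6, p2=2, p3=0, p4=3)
step 3: fire T2:  (p0=4, p1=6, p2=2, p3=0, p4=3) → (p0=4, p1=7, p2=2, p3=0, p4=3)
step 4: fire T2:  (p0=4, p1=7, p2=2, p3=0, p4=3) → (p0=4, p1=8, p2=2, p3=0, p4=3)
step 5: fire T2:  (p0=4, p1=8, p2=2, p3=0, p4=3) → (p0=4, p1=9, p2=2, p3=0, p4=3)
step 6: fire T2:  (p0=4, p1=9, p2=2, p3=0, p4=3) → (p0=4, p1=10, p2=2, p3=0, p4=3)
step 7: fire T2:  (p0=4, p1=10, p2=2, p3=0, p4=3) → (p0=4, p1=11, p2=2, p3=0, p4=3)
step 8: fire T2:  (p0=4, p1=11, p2=2, p3=0, p4=3) → (p0=4, p1=12, p2=2, p3=0, p4=3)

(p0=4, p1=12, p2=2, p3=0, p4=3)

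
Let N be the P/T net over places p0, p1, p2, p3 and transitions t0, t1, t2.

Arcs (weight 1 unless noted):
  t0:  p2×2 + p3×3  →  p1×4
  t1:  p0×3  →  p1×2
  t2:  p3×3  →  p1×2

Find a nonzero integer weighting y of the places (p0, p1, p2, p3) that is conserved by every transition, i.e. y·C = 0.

y = (p0:2, p1:3, p2:3, p3:2)

Incidence matrix C (rows=places, cols=transitions):
       t0   t1   t2
   p0   0   -3    0
   p1   4    2    2
   p2  -2    0    0
   p3  -3    0   -3

Candidate y = [2, 3, 3, 2]; check y·C column-wise:
  col t0: 2·0 + 3·4 + 3·-2 + 2·-3 = 0
  col t1: 2·-3 + 3·2 + 3·0 + 2·0 = 0
  col t2: 2·0 + 3·2 + 3·0 + 2·-3 = 0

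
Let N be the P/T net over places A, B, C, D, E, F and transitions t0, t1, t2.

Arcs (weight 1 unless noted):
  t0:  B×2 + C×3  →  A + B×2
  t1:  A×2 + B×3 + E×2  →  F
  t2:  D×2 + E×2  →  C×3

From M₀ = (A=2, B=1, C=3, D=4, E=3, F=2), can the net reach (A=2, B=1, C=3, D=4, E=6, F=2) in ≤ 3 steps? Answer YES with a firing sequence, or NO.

depth 0: 1 marking
depth 1: 2 markings reached so far
depth 2: 2 markings reached so far
(frontier empty at depth 2; search complete)
target is not among the 2 markings reachable within 3 steps

NO — not reachable within 3 firings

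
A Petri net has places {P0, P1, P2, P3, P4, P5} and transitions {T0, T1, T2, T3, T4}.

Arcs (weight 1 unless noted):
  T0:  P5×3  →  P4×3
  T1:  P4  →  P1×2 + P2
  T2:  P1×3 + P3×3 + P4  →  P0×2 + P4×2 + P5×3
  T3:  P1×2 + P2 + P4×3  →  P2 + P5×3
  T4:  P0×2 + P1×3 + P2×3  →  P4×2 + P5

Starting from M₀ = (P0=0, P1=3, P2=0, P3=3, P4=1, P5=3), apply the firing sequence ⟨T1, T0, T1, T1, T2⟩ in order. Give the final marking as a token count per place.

(P0=2, P1=6, P2=3, P3=0, P4=2, P5=3)

step 1: fire T1:  (P0=0, P1=3, P2=0, P3=3, P4=1, P5=3) → (P0=0, P1=5, P2=1, P3=3, P4=0, P5=3)
step 2: fire T0:  (P0=0, P1=5, P2=1, P3=3, P4=0, P5=3) → (P0=0, P1=5, P2=1, P3=3, P4=3, P5=0)
step 3: fire T1:  (P0=0, P1=5, P2=1, P3=3, P4=3, P5=0) → (P0=0, P1=7, P2=2, P3=3, P4=2, P5=0)
step 4: fire T1:  (P0=0, P1=7, P2=2, P3=3, P4=2, P5=0) → (P0=0, P1=9, P2=3, P3=3, P4=1, P5=0)
step 5: fire T2:  (P0=0, P1=9, P2=3, P3=3, P4=1, P5=0) → (P0=2, P1=6, P2=3, P3=0, P4=2, P5=3)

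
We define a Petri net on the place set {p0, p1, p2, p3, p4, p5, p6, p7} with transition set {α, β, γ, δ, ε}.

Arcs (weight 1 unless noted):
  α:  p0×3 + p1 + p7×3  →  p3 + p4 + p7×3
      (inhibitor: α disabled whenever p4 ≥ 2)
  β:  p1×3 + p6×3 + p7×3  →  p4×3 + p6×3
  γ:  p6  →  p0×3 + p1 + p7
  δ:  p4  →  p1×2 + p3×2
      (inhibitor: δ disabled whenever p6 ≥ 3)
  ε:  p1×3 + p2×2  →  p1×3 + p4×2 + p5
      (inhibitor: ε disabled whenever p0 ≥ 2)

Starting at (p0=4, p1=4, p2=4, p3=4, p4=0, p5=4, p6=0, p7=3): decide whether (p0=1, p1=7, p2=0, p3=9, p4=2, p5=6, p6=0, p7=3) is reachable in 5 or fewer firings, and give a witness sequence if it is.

depth 0: 1 marking
depth 1: 2 markings reached so far
depth 2: 4 markings reached so far
depth 3: 6 markings reached so far
depth 4: 8 markings reached so far
depth 5: 10 markings reached so far
target is not among the 10 markings reachable within 5 steps

NO — not reachable within 5 firings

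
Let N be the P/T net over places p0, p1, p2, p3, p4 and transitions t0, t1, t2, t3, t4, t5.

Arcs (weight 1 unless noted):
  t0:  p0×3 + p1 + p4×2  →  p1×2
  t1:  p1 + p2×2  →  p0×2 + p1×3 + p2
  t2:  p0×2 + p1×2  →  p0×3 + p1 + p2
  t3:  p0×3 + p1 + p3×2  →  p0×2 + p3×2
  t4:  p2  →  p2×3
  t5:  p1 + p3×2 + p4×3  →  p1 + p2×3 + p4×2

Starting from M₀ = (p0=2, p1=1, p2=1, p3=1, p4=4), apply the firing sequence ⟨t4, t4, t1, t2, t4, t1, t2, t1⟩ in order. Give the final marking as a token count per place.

step 1: fire t4:  (p0=2, p1=1, p2=1, p3=1, p4=4) → (p0=2, p1=1, p2=3, p3=1, p4=4)
step 2: fire t4:  (p0=2, p1=1, p2=3, p3=1, p4=4) → (p0=2, p1=1, p2=5, p3=1, p4=4)
step 3: fire t1:  (p0=2, p1=1, p2=5, p3=1, p4=4) → (p0=4, p1=3, p2=4, p3=1, p4=4)
step 4: fire t2:  (p0=4, p1=3, p2=4, p3=1, p4=4) → (p0=5, p1=2, p2=5, p3=1, p4=4)
step 5: fire t4:  (p0=5, p1=2, p2=5, p3=1, p4=4) → (p0=5, p1=2, p2=7, p3=1, p4=4)
step 6: fire t1:  (p0=5, p1=2, p2=7, p3=1, p4=4) → (p0=7, p1=4, p2=6, p3=1, p4=4)
step 7: fire t2:  (p0=7, p1=4, p2=6, p3=1, p4=4) → (p0=8, p1=3, p2=7, p3=1, p4=4)
step 8: fire t1:  (p0=8, p1=3, p2=7, p3=1, p4=4) → (p0=10, p1=5, p2=6, p3=1, p4=4)

(p0=10, p1=5, p2=6, p3=1, p4=4)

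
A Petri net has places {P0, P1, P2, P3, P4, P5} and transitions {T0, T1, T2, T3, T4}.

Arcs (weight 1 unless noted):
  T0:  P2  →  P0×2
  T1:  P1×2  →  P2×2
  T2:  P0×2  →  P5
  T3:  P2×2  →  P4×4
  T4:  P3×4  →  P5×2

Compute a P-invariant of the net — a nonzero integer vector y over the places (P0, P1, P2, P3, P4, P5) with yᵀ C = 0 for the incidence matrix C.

y = (P0:1, P1:2, P2:2, P3:1, P4:1, P5:2)

Incidence matrix C (rows=places, cols=transitions):
       T0   T1   T2   T3   T4
   P0   2    0   -2    0    0
   P1   0   -2    0    0    0
   P2  -1    2    0   -2    0
   P3   0    0    0    0   -4
   P4   0    0    0    4    0
   P5   0    0    1    0    2

Candidate y = [1, 2, 2, 1, 1, 2]; check y·C column-wise:
  col T0: 1·2 + 2·0 + 2·-1 + 1·0 + 1·0 + 2·0 = 0
  col T1: 1·0 + 2·-2 + 2·2 + 1·0 + 1·0 + 2·0 = 0
  col T2: 1·-2 + 2·0 + 2·0 + 1·0 + 1·0 + 2·1 = 0
  col T3: 1·0 + 2·0 + 2·-2 + 1·0 + 1·4 + 2·0 = 0
  col T4: 1·0 + 2·0 + 2·0 + 1·-4 + 1·0 + 2·2 = 0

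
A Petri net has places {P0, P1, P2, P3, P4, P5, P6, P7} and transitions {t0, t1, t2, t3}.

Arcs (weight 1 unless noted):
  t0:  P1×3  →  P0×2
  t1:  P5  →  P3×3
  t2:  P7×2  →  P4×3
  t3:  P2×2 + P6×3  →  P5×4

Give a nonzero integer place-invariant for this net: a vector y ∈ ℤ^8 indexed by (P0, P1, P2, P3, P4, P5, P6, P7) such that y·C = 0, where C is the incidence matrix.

Incidence matrix C (rows=places, cols=transitions):
       t0   t1   t2   t3
   P0   2    0    0    0
   P1  -3    0    0    0
   P2   0    0    0   -2
   P3   0    3    0    0
   P4   0    0    3    0
   P5   0   -1    0    4
   P6   0    0    0   -3
   P7   0    0   -2    0

Candidate y = [3, 2, 0, 0, 0, 0, 0, 0]; check y·C column-wise:
  col t0: 3·2 + 2·-3 = 0
  col t1: 3·0 + 2·0 + 0·3 + 0·-1 = 0
  col t2: 3·0 + 2·0 + 0·3 + 0·-2 = 0
  col t3: 3·0 + 2·0 + 0·-2 + 0·4 + 0·-3 = 0

y = (P0:3, P1:2, P2:0, P3:0, P4:0, P5:0, P6:0, P7:0)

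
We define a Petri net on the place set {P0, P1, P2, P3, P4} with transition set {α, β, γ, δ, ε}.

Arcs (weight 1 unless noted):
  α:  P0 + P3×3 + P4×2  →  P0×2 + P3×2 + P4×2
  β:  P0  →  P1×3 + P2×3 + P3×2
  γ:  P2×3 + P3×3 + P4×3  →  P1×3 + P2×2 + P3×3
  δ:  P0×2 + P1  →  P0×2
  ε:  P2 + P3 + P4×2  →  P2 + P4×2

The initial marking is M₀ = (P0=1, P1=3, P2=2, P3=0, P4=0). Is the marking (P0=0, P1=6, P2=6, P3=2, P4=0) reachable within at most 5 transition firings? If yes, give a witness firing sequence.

depth 0: 1 marking
depth 1: 2 markings reached so far
depth 2: 2 markings reached so far
(frontier empty at depth 2; search complete)
target is not among the 2 markings reachable within 5 steps

NO — not reachable within 5 firings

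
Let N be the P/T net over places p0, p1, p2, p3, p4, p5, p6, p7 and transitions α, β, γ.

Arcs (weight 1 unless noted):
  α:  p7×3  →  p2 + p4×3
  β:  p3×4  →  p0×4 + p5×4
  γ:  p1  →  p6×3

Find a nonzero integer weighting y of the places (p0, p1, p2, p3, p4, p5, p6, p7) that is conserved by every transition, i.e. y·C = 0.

Incidence matrix C (rows=places, cols=transitions):
        α    β    γ
   p0   0    4    0
   p1   0    0   -1
   p2   1    0    0
   p3   0   -4    0
   p4   3    0    0
   p5   0    4    0
   p6   0    0    3
   p7  -3    0    0

Candidate y = [1, 0, 0, 1, 0, 0, 0, 0]; check y·C column-wise:
  col α: 1·0 + 0·1 + 1·0 + 0·3 + 0·-3 = 0
  col β: 1·4 + 1·-4 + 0·4 = 0
  col γ: 1·0 + 0·-1 + 1·0 + 0·3 = 0

y = (p0:1, p1:0, p2:0, p3:1, p4:0, p5:0, p6:0, p7:0)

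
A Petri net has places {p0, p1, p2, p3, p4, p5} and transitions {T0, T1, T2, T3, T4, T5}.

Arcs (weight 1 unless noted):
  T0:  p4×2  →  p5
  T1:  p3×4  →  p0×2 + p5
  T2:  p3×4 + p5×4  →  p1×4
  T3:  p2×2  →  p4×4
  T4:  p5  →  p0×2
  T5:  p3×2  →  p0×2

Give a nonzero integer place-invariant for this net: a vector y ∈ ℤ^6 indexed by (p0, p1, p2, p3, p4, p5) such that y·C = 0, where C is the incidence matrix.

Incidence matrix C (rows=places, cols=transitions):
       T0   T1   T2   T3   T4   T5
   p0   0    2    0    0    2    2
   p1   0    0    4    0    0    0
   p2   0    0    0   -2    0    0
   p3   0   -4   -4    0    0   -2
   p4  -2    0    0    4    0    0
   p5   1    1   -4    0   -1    0

Candidate y = [1, 3, 2, 1, 1, 2]; check y·C column-wise:
  col T0: 1·0 + 3·0 + 2·0 + 1·0 + 1·-2 + 2·1 = 0
  col T1: 1·2 + 3·0 + 2·0 + 1·-4 + 1·0 + 2·1 = 0
  col T2: 1·0 + 3·4 + 2·0 + 1·-4 + 1·0 + 2·-4 = 0
  col T3: 1·0 + 3·0 + 2·-2 + 1·0 + 1·4 + 2·0 = 0
  col T4: 1·2 + 3·0 + 2·0 + 1·0 + 1·0 + 2·-1 = 0
  col T5: 1·2 + 3·0 + 2·0 + 1·-2 + 1·0 + 2·0 = 0

y = (p0:1, p1:3, p2:2, p3:1, p4:1, p5:2)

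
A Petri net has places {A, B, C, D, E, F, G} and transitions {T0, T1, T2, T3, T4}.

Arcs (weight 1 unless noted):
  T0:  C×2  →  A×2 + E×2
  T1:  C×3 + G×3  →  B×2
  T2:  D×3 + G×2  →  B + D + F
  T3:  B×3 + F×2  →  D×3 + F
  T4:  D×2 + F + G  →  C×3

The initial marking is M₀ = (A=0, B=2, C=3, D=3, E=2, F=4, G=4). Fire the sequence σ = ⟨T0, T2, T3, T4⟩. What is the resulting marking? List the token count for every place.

step 1: fire T0:  (A=0, B=2, C=3, D=3, E=2, F=4, G=4) → (A=2, B=2, C=1, D=3, E=4, F=4, G=4)
step 2: fire T2:  (A=2, B=2, C=1, D=3, E=4, F=4, G=4) → (A=2, B=3, C=1, D=1, E=4, F=5, G=2)
step 3: fire T3:  (A=2, B=3, C=1, D=1, E=4, F=5, G=2) → (A=2, B=0, C=1, D=4, E=4, F=4, G=2)
step 4: fire T4:  (A=2, B=0, C=1, D=4, E=4, F=4, G=2) → (A=2, B=0, C=4, D=2, E=4, F=3, G=1)

(A=2, B=0, C=4, D=2, E=4, F=3, G=1)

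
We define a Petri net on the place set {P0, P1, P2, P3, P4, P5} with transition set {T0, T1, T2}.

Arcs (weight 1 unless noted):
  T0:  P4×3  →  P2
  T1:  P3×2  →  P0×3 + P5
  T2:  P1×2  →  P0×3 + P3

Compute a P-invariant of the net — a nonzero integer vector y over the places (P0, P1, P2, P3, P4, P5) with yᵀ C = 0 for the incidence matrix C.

Incidence matrix C (rows=places, cols=transitions):
       T0   T1   T2
   P0   0    3    3
   P1   0    0   -2
   P2   1    0    0
   P3   0   -2    1
   P4  -3    0    0
   P5   0    1    0

Candidate y = [4, 9, 0, 6, 0, 0]; check y·C column-wise:
  col T0: 4·0 + 9·0 + 0·1 + 6·0 + 0·-3 = 0
  col T1: 4·3 + 9·0 + 6·-2 + 0·1 = 0
  col T2: 4·3 + 9·-2 + 6·1 = 0

y = (P0:4, P1:9, P2:0, P3:6, P4:0, P5:0)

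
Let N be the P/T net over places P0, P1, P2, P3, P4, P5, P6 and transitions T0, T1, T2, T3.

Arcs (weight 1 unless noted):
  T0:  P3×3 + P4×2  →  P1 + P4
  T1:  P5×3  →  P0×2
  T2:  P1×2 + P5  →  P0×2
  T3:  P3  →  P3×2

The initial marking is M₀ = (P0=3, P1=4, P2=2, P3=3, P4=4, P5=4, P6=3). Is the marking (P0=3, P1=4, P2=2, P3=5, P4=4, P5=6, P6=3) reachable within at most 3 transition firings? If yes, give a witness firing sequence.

depth 0: 1 marking
depth 1: 5 markings reached so far
depth 2: 13 markings reached so far
depth 3: 23 markings reached so far
target is not among the 23 markings reachable within 3 steps

NO — not reachable within 3 firings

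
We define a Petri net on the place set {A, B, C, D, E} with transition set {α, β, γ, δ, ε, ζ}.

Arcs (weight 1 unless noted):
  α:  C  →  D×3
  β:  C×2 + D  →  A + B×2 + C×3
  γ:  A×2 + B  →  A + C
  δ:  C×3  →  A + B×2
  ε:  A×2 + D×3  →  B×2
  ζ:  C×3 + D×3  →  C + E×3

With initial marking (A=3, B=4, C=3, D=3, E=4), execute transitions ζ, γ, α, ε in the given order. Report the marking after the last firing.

(A=0, B=5, C=1, D=0, E=7)

step 1: fire ζ:  (A=3, B=4, C=3, D=3, E=4) → (A=3, B=4, C=1, D=0, E=7)
step 2: fire γ:  (A=3, B=4, C=1, D=0, E=7) → (A=2, B=3, C=2, D=0, E=7)
step 3: fire α:  (A=2, B=3, C=2, D=0, E=7) → (A=2, B=3, C=1, D=3, E=7)
step 4: fire ε:  (A=2, B=3, C=1, D=3, E=7) → (A=0, B=5, C=1, D=0, E=7)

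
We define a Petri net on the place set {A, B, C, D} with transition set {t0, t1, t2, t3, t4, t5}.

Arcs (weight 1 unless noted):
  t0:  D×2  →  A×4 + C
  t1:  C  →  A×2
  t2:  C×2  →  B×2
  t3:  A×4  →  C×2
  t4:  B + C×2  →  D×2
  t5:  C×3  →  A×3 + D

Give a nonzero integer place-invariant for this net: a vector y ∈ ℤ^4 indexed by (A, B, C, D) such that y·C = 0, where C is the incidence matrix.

Incidence matrix C (rows=places, cols=transitions):
       t0   t1   t2   t3   t4   t5
    A   4    2    0   -4    0    3
    B   0    0    2    0   -1    0
    C   1   -1   -2    2   -2   -3
    D  -2    0    0    0    2    1

Candidate y = [1, 2, 2, 3]; check y·C column-wise:
  col t0: 1·4 + 2·0 + 2·1 + 3·-2 = 0
  col t1: 1·2 + 2·0 + 2·-1 + 3·0 = 0
  col t2: 1·0 + 2·2 + 2·-2 + 3·0 = 0
  col t3: 1·-4 + 2·0 + 2·2 + 3·0 = 0
  col t4: 1·0 + 2·-1 + 2·-2 + 3·2 = 0
  col t5: 1·3 + 2·0 + 2·-3 + 3·1 = 0

y = (A:1, B:2, C:2, D:3)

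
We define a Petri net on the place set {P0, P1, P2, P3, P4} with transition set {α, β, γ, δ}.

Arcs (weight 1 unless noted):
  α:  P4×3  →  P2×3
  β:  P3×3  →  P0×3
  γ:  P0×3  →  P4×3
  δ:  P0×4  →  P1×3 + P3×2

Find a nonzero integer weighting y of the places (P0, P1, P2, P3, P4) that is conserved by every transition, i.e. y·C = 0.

Incidence matrix C (rows=places, cols=transitions):
        α    β    γ    δ
   P0   0    3   -3   -4
   P1   0    0    0    3
   P2   3    0    0    0
   P3   0   -3    0    2
   P4  -3    0    3    0

Candidate y = [3, 2, 3, 3, 3]; check y·C column-wise:
  col α: 3·0 + 2·0 + 3·3 + 3·0 + 3·-3 = 0
  col β: 3·3 + 2·0 + 3·0 + 3·-3 + 3·0 = 0
  col γ: 3·-3 + 2·0 + 3·0 + 3·0 + 3·3 = 0
  col δ: 3·-4 + 2·3 + 3·0 + 3·2 + 3·0 = 0

y = (P0:3, P1:2, P2:3, P3:3, P4:3)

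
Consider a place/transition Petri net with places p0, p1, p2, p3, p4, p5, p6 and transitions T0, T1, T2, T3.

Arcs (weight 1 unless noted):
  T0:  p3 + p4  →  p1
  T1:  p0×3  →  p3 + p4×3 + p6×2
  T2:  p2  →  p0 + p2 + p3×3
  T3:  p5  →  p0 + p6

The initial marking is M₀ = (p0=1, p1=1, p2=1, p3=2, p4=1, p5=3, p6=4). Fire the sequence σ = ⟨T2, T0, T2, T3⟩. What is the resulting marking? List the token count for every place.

(p0=4, p1=2, p2=1, p3=7, p4=0, p5=2, p6=5)

step 1: fire T2:  (p0=1, p1=1, p2=1, p3=2, p4=1, p5=3, p6=4) → (p0=2, p1=1, p2=1, p3=5, p4=1, p5=3, p6=4)
step 2: fire T0:  (p0=2, p1=1, p2=1, p3=5, p4=1, p5=3, p6=4) → (p0=2, p1=2, p2=1, p3=4, p4=0, p5=3, p6=4)
step 3: fire T2:  (p0=2, p1=2, p2=1, p3=4, p4=0, p5=3, p6=4) → (p0=3, p1=2, p2=1, p3=7, p4=0, p5=3, p6=4)
step 4: fire T3:  (p0=3, p1=2, p2=1, p3=7, p4=0, p5=3, p6=4) → (p0=4, p1=2, p2=1, p3=7, p4=0, p5=2, p6=5)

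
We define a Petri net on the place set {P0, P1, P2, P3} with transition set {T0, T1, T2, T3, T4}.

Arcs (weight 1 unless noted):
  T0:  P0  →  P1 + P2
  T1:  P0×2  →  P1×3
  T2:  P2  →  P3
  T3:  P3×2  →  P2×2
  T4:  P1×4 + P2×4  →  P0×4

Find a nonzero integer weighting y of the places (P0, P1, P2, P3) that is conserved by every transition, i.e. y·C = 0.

y = (P0:3, P1:2, P2:1, P3:1)

Incidence matrix C (rows=places, cols=transitions):
       T0   T1   T2   T3   T4
   P0  -1   -2    0    0    4
   P1   1    3    0    0   -4
   P2   1    0   -1    2   -4
   P3   0    0    1   -2    0

Candidate y = [3, 2, 1, 1]; check y·C column-wise:
  col T0: 3·-1 + 2·1 + 1·1 + 1·0 = 0
  col T1: 3·-2 + 2·3 + 1·0 + 1·0 = 0
  col T2: 3·0 + 2·0 + 1·-1 + 1·1 = 0
  col T3: 3·0 + 2·0 + 1·2 + 1·-2 = 0
  col T4: 3·4 + 2·-4 + 1·-4 + 1·0 = 0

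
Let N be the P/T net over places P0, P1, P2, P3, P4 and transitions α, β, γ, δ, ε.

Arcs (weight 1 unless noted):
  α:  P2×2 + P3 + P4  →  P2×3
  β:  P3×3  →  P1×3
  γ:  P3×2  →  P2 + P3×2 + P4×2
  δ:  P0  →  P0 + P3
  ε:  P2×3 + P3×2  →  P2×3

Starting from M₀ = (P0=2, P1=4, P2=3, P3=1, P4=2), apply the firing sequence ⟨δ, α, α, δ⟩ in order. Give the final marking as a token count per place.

step 1: fire δ:  (P0=2, P1=4, P2=3, P3=1, P4=2) → (P0=2, P1=4, P2=3, P3=2, P4=2)
step 2: fire α:  (P0=2, P1=4, P2=3, P3=2, P4=2) → (P0=2, P1=4, P2=4, P3=1, P4=1)
step 3: fire α:  (P0=2, P1=4, P2=4, P3=1, P4=1) → (P0=2, P1=4, P2=5, P3=0, P4=0)
step 4: fire δ:  (P0=2, P1=4, P2=5, P3=0, P4=0) → (P0=2, P1=4, P2=5, P3=1, P4=0)

(P0=2, P1=4, P2=5, P3=1, P4=0)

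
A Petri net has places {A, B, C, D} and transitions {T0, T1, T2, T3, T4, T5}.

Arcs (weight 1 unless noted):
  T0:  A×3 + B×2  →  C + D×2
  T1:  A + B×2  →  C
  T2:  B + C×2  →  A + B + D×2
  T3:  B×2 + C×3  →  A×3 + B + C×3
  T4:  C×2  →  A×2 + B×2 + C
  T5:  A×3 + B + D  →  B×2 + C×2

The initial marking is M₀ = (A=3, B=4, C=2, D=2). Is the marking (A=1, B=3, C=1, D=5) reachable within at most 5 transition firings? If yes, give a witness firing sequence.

YES — reachable via ⟨T1, T2, T5, T2⟩ (4 firings)

step 1: fire T1:  (A=3, B=4, C=2, D=2) → (A=2, B=2, C=3, D=2)
step 2: fire T2:  (A=2, B=2, C=3, D=2) → (A=3, B=2, C=1, D=4)
step 3: fire T5:  (A=3, B=2, C=1, D=4) → (A=0, B=3, C=3, D=3)
step 4: fire T2:  (A=0, B=3, C=3, D=3) → (A=1, B=3, C=1, D=5)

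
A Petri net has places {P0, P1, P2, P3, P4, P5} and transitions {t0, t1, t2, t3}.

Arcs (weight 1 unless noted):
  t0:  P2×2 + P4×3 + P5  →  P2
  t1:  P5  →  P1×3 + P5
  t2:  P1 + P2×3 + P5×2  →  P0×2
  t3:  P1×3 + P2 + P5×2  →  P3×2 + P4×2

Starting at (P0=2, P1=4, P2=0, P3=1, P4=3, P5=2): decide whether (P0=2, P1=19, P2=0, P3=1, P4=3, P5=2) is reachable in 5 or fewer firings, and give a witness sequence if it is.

step 1: fire t1:  (P0=2, P1=4, P2=0, P3=1, P4=3, P5=2) → (P0=2, P1=7, P2=0, P3=1, P4=3, P5=2)
step 2: fire t1:  (P0=2, P1=7, P2=0, P3=1, P4=3, P5=2) → (P0=2, P1=10, P2=0, P3=1, P4=3, P5=2)
step 3: fire t1:  (P0=2, P1=10, P2=0, P3=1, P4=3, P5=2) → (P0=2, P1=13, P2=0, P3=1, P4=3, P5=2)
step 4: fire t1:  (P0=2, P1=13, P2=0, P3=1, P4=3, P5=2) → (P0=2, P1=16, P2=0, P3=1, P4=3, P5=2)
step 5: fire t1:  (P0=2, P1=16, P2=0, P3=1, P4=3, P5=2) → (P0=2, P1=19, P2=0, P3=1, P4=3, P5=2)

YES — reachable via ⟨t1, t1, t1, t1, t1⟩ (5 firings)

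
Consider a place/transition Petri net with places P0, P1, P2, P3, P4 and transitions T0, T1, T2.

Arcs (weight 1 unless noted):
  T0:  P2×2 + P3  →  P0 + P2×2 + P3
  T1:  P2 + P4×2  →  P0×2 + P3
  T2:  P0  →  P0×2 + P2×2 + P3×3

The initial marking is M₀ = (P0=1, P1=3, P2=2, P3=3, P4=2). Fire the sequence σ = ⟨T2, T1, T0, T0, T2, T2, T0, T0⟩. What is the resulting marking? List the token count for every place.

step 1: fire T2:  (P0=1, P1=3, P2=2, P3=3, P4=2) → (P0=2, P1=3, P2=4, P3=6, P4=2)
step 2: fire T1:  (P0=2, P1=3, P2=4, P3=6, P4=2) → (P0=4, P1=3, P2=3, P3=7, P4=0)
step 3: fire T0:  (P0=4, P1=3, P2=3, P3=7, P4=0) → (P0=5, P1=3, P2=3, P3=7, P4=0)
step 4: fire T0:  (P0=5, P1=3, P2=3, P3=7, P4=0) → (P0=6, P1=3, P2=3, P3=7, P4=0)
step 5: fire T2:  (P0=6, P1=3, P2=3, P3=7, P4=0) → (P0=7, P1=3, P2=5, P3=10, P4=0)
step 6: fire T2:  (P0=7, P1=3, P2=5, P3=10, P4=0) → (P0=8, P1=3, P2=7, P3=13, P4=0)
step 7: fire T0:  (P0=8, P1=3, P2=7, P3=13, P4=0) → (P0=9, P1=3, P2=7, P3=13, P4=0)
step 8: fire T0:  (P0=9, P1=3, P2=7, P3=13, P4=0) → (P0=10, P1=3, P2=7, P3=13, P4=0)

(P0=10, P1=3, P2=7, P3=13, P4=0)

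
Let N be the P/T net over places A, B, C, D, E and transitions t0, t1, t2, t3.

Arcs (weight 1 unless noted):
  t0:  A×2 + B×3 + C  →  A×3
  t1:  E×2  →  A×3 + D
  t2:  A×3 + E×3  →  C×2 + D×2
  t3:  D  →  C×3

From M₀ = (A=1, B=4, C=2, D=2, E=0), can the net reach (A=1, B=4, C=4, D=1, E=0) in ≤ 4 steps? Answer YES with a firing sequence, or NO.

depth 0: 1 marking
depth 1: 2 markings reached so far
depth 2: 3 markings reached so far
depth 3: 3 markings reached so far
(frontier empty at depth 3; search complete)
target is not among the 3 markings reachable within 4 steps

NO — not reachable within 4 firings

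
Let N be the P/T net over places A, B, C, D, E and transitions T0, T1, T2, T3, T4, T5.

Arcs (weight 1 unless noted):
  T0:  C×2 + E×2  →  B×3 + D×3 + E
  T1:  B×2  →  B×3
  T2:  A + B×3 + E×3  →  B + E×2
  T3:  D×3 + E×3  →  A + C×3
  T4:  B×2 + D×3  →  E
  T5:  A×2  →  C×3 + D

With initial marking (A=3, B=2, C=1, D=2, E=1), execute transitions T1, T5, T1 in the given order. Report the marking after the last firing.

step 1: fire T1:  (A=3, B=2, C=1, D=2, E=1) → (A=3, B=3, C=1, D=2, E=1)
step 2: fire T5:  (A=3, B=3, C=1, D=2, E=1) → (A=1, B=3, C=4, D=3, E=1)
step 3: fire T1:  (A=1, B=3, C=4, D=3, E=1) → (A=1, B=4, C=4, D=3, E=1)

(A=1, B=4, C=4, D=3, E=1)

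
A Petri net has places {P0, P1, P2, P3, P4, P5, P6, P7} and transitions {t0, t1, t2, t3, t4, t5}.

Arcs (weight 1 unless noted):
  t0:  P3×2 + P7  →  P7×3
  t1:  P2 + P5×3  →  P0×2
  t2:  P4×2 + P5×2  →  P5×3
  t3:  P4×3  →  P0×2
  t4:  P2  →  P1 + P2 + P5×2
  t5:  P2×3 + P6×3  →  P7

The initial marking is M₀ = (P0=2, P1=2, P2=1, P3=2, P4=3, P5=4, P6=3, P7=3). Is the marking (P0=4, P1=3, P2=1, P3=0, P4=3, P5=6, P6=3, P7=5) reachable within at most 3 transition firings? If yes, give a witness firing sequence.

depth 0: 1 marking
depth 1: 6 markings reached so far
depth 2: 16 markings reached so far
depth 3: 28 markings reached so far
target is not among the 28 markings reachable within 3 steps

NO — not reachable within 3 firings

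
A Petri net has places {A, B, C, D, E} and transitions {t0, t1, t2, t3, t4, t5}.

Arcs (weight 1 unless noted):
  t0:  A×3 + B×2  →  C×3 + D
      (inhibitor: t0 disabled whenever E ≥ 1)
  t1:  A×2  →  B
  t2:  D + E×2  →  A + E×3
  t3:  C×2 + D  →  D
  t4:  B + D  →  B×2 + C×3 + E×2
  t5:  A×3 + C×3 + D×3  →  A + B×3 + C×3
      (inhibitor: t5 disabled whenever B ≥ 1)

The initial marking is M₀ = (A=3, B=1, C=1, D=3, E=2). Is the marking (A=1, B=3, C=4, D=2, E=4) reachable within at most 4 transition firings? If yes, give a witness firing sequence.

YES — reachable via ⟨t1, t4⟩ (2 firings)

step 1: fire t1:  (A=3, B=1, C=1, D=3, E=2) → (A=1, B=2, C=1, D=3, E=2)
step 2: fire t4:  (A=1, B=2, C=1, D=3, E=2) → (A=1, B=3, C=4, D=2, E=4)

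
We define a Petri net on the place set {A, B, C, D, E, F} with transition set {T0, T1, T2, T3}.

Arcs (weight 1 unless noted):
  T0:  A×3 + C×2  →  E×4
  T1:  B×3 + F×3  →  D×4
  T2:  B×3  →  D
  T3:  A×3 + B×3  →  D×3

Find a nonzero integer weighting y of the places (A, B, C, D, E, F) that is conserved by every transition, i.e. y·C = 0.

Incidence matrix C (rows=places, cols=transitions):
       T0   T1   T2   T3
    A  -3    0    0   -3
    B   0   -3   -3   -3
    C  -2    0    0    0
    D   0    4    1    3
    E   4    0    0    0
    F   0   -3    0    0

Candidate y = [0, 0, 2, 0, 1, 0]; check y·C column-wise:
  col T0: 0·-3 + 2·-2 + 1·4 = 0
  col T1: 0·-3 + 2·0 + 0·4 + 1·0 + 0·-3 = 0
  col T2: 0·-3 + 2·0 + 0·1 + 1·0 = 0
  col T3: 0·-3 + 0·-3 + 2·0 + 0·3 + 1·0 = 0

y = (A:0, B:0, C:2, D:0, E:1, F:0)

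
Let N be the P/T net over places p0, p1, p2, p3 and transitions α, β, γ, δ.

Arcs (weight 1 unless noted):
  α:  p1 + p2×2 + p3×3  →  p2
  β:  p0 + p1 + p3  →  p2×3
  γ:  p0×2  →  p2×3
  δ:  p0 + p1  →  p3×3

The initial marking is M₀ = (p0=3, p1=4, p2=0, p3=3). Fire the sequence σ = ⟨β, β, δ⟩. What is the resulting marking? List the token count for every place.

step 1: fire β:  (p0=3, p1=4, p2=0, p3=3) → (p0=2, p1=3, p2=3, p3=2)
step 2: fire β:  (p0=2, p1=3, p2=3, p3=2) → (p0=1, p1=2, p2=6, p3=1)
step 3: fire δ:  (p0=1, p1=2, p2=6, p3=1) → (p0=0, p1=1, p2=6, p3=4)

(p0=0, p1=1, p2=6, p3=4)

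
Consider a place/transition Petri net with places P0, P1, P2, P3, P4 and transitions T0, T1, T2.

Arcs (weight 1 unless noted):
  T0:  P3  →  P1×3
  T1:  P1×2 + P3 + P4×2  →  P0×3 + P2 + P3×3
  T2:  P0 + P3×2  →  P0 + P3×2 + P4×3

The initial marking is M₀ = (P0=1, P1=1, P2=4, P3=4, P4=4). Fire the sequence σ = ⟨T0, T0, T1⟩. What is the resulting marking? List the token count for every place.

step 1: fire T0:  (P0=1, P1=1, P2=4, P3=4, P4=4) → (P0=1, P1=4, P2=4, P3=3, P4=4)
step 2: fire T0:  (P0=1, P1=4, P2=4, P3=3, P4=4) → (P0=1, P1=7, P2=4, P3=2, P4=4)
step 3: fire T1:  (P0=1, P1=7, P2=4, P3=2, P4=4) → (P0=4, P1=5, P2=5, P3=4, P4=2)

(P0=4, P1=5, P2=5, P3=4, P4=2)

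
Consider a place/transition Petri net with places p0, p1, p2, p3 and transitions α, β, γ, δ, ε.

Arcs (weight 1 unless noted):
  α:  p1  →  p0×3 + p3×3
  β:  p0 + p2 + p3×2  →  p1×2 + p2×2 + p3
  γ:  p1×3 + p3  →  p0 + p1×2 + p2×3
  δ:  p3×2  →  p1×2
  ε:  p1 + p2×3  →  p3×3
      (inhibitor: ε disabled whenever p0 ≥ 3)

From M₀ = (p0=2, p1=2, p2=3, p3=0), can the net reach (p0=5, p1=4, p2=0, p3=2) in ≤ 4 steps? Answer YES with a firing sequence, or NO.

YES — reachable via ⟨ε, α, δ, δ⟩ (4 firings)

step 1: fire ε:  (p0=2, p1=2, p2=3, p3=0) → (p0=2, p1=1, p2=0, p3=3)
step 2: fire α:  (p0=2, p1=1, p2=0, p3=3) → (p0=5, p1=0, p2=0, p3=6)
step 3: fire δ:  (p0=5, p1=0, p2=0, p3=6) → (p0=5, p1=2, p2=0, p3=4)
step 4: fire δ:  (p0=5, p1=2, p2=0, p3=4) → (p0=5, p1=4, p2=0, p3=2)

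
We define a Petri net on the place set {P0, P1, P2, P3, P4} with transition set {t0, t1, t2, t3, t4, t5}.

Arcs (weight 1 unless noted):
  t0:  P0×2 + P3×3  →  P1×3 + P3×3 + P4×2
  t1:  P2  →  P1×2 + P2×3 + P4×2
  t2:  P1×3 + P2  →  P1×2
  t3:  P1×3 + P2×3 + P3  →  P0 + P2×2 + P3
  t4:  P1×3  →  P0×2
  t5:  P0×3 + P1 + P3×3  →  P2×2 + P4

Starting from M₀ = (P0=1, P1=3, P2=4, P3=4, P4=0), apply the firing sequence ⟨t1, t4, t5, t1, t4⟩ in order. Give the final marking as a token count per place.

step 1: fire t1:  (P0=1, P1=3, P2=4, P3=4, P4=0) → (P0=1, P1=5, P2=6, P3=4, P4=2)
step 2: fire t4:  (P0=1, P1=5, P2=6, P3=4, P4=2) → (P0=3, P1=2, P2=6, P3=4, P4=2)
step 3: fire t5:  (P0=3, P1=2, P2=6, P3=4, P4=2) → (P0=0, P1=1, P2=8, P3=1, P4=3)
step 4: fire t1:  (P0=0, P1=1, P2=8, P3=1, P4=3) → (P0=0, P1=3, P2=10, P3=1, P4=5)
step 5: fire t4:  (P0=0, P1=3, P2=10, P3=1, P4=5) → (P0=2, P1=0, P2=10, P3=1, P4=5)

(P0=2, P1=0, P2=10, P3=1, P4=5)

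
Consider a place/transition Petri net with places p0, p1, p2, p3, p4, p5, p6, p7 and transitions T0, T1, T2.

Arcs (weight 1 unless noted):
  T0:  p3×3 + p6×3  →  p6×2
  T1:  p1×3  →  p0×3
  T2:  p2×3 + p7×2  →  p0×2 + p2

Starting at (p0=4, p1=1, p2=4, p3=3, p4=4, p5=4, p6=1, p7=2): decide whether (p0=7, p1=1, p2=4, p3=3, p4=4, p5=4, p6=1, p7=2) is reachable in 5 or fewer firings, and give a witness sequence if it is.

NO — not reachable within 5 firings

depth 0: 1 marking
depth 1: 2 markings reached so far
depth 2: 2 markings reached so far
(frontier empty at depth 2; search complete)
target is not among the 2 markings reachable within 5 steps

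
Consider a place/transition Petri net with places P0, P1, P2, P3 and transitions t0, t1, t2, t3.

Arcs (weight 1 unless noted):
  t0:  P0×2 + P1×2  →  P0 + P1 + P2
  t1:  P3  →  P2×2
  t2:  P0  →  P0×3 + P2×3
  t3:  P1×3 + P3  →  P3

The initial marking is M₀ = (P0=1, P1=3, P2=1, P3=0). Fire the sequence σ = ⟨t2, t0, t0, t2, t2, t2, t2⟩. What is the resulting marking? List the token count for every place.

(P0=9, P1=1, P2=18, P3=0)

step 1: fire t2:  (P0=1, P1=3, P2=1, P3=0) → (P0=3, P1=3, P2=4, P3=0)
step 2: fire t0:  (P0=3, P1=3, P2=4, P3=0) → (P0=2, P1=2, P2=5, P3=0)
step 3: fire t0:  (P0=2, P1=2, P2=5, P3=0) → (P0=1, P1=1, P2=6, P3=0)
step 4: fire t2:  (P0=1, P1=1, P2=6, P3=0) → (P0=3, P1=1, P2=9, P3=0)
step 5: fire t2:  (P0=3, P1=1, P2=9, P3=0) → (P0=5, P1=1, P2=12, P3=0)
step 6: fire t2:  (P0=5, P1=1, P2=12, P3=0) → (P0=7, P1=1, P2=15, P3=0)
step 7: fire t2:  (P0=7, P1=1, P2=15, P3=0) → (P0=9, P1=1, P2=18, P3=0)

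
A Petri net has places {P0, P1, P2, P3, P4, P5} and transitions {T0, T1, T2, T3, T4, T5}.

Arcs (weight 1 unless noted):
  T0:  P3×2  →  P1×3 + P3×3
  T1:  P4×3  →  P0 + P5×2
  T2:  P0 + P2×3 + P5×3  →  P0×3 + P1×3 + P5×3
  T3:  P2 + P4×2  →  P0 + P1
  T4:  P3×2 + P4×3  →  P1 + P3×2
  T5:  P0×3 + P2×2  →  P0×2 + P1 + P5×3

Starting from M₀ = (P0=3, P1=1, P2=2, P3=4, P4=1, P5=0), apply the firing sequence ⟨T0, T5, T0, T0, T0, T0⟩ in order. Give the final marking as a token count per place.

step 1: fire T0:  (P0=3, P1=1, P2=2, P3=4, P4=1, P5=0) → (P0=3, P1=4, P2=2, P3=5, P4=1, P5=0)
step 2: fire T5:  (P0=3, P1=4, P2=2, P3=5, P4=1, P5=0) → (P0=2, P1=5, P2=0, P3=5, P4=1, P5=3)
step 3: fire T0:  (P0=2, P1=5, P2=0, P3=5, P4=1, P5=3) → (P0=2, P1=8, P2=0, P3=6, P4=1, P5=3)
step 4: fire T0:  (P0=2, P1=8, P2=0, P3=6, P4=1, P5=3) → (P0=2, P1=11, P2=0, P3=7, P4=1, P5=3)
step 5: fire T0:  (P0=2, P1=11, P2=0, P3=7, P4=1, P5=3) → (P0=2, P1=14, P2=0, P3=8, P4=1, P5=3)
step 6: fire T0:  (P0=2, P1=14, P2=0, P3=8, P4=1, P5=3) → (P0=2, P1=17, P2=0, P3=9, P4=1, P5=3)

(P0=2, P1=17, P2=0, P3=9, P4=1, P5=3)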